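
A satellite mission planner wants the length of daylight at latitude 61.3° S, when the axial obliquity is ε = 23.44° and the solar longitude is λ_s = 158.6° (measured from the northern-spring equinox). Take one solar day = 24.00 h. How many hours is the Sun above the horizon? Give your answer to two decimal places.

9.93 h

Solar declination: sin δ = sin ε · sin λ_s = sin 23.44° × sin 158.6° = 0.14514, so δ = +8.346°.
cos H₀ = −tan φ · tan δ = −tan(-61.3°) × tan(+8.346°) = 0.2679, so H₀ = 1.2995 rad = 74.46°.
Daylight = 2H₀/(2π) × 24.00 h = (1.2995/π) × 24.00 = 9.93 h.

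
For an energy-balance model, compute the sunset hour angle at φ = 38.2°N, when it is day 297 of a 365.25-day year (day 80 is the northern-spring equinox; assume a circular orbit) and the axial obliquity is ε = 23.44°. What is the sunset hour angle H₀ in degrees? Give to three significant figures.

H₀ = 79.7°

Solar longitude: λ_s = 360° × (297 − 80)/365.25 = 213.881°.
sin δ = sin 23.44° × sin 213.881° = -0.22175, so δ = -12.812°.
cos H₀ = −tan φ · tan δ = −tan(+38.2°) × tan(-12.812°) = 0.1790, so H₀ = 1.3909 rad = 79.69°.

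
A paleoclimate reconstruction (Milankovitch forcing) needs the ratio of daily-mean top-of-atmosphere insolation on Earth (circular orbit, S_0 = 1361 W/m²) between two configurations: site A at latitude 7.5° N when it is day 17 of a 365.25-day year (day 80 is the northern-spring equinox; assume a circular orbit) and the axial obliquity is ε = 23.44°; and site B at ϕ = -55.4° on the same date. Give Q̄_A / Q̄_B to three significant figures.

— Configuration A (ϕ=+7.5°):
Solar longitude: L_s = 360° × (17 − 80)/365.25 = -62.094°, i.e. -62.094° + 360° = 297.906°.
sin δ = sin 23.44° × sin 297.906° = -0.35153, so δ = -20.581°.
cos h₀ = −tan(+7.5°) tan(-20.581°) = 0.0494, h₀ = 1.5213 rad.
Bracket: h₀ sin ϕ sin δ + cos ϕ cos δ sin h₀ = 1.5213×0.13053×-0.35153 + 0.99144×0.93618×0.99878 = -0.069805 + 0.927034 = 0.857229.
Q̄ = (S_0/π) × [bracket] = (1361/π) × 0.857229 = 371.37 W/m².
— Configuration B (ϕ=-55.4°):
cos h₀ = −tan(-55.4°) tan(-20.581°) = -0.5443, h₀ = 2.1464 rad.
Bracket: h₀ sin ϕ sin δ + cos ϕ cos δ sin h₀ = 2.1464×-0.82314×-0.35153 + 0.56784×0.93618×0.83888 = 0.621079 + 0.445949 = 1.067028.
Q̄ = (S_0/π) × [bracket] = (1361/π) × 1.067028 = 462.26 W/m².
Ratio Q̄_A / Q̄_B = 371.37 / 462.26 = 0.8034.

Q̄_A / Q̄_B ≈ 0.803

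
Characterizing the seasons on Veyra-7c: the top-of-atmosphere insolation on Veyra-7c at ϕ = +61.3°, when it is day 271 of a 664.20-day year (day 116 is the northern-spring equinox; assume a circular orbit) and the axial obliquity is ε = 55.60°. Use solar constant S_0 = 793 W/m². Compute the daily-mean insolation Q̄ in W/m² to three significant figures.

Solar longitude: L_s = 360° × (271 − 116)/664.20 = 84.011°.
sin δ = sin 55.60° × sin 84.011° = 0.82061, so δ = +55.146°.
cos h₀ = −tan(+61.3°) tan(+55.146°) = -2.6228 ≤ −1 ⇒ polar day, h₀ = π.
Bracket: h₀ sin ϕ sin δ + cos ϕ cos δ sin h₀ = 3.1416×0.87715×0.82061 + 0.48022×0.57149×0.00000 = 2.261318 + 0.000000 = 2.261318.
Q̄ = (S_0/π) × [bracket] = (793/π) × 2.261318 = 570.8 W/m².

Q̄ ≈ 571 W/m²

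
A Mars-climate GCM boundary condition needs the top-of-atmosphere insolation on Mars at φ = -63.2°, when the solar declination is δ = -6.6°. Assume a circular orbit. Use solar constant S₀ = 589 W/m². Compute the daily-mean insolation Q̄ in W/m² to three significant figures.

Q̄ ≈ 116 W/m²

cos H₀ = −tan(-63.2°) tan(-6.600°) = -0.2291, H₀ = 1.8019 rad.
Bracket: H₀ sin φ sin δ + cos φ cos δ sin H₀ = 1.8019×-0.89259×-0.11494 + 0.45088×0.99337×0.97341 = 0.184865 + 0.435981 = 0.620846.
Q̄ = (S₀/π) × [bracket] = (589/π) × 0.620846 = 116.4 W/m².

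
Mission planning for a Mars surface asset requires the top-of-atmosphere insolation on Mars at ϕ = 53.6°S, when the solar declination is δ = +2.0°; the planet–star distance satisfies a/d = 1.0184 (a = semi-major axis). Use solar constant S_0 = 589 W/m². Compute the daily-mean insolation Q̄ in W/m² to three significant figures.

Q̄ ≈ 107 W/m²

cos h₀ = −tan(-53.6°) tan(+2.000°) = 0.0474, h₀ = 1.5234 rad.
Bracket: h₀ sin ϕ sin δ + cos ϕ cos δ sin h₀ = 1.5234×-0.80489×0.03490 + 0.59342×0.99939×0.99888 = -0.042793 + 0.592394 = 0.549601.
Inverse-square distance factor (a/d)² = 1.0184² = 1.037139.
Q̄ = (S_0/π) × 1.037139 × [bracket] = (589/π) × 1.037139 × 0.549601 = 106.9 W/m².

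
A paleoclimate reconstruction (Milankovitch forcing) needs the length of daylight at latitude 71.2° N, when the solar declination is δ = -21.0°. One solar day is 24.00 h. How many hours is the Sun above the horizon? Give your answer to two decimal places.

cos h₀ = −tan ϕ · tan δ = 1.1276 ≥ 1, so the Sun never rises (polar night) and h₀ = 0.
Daylight = 2h₀/(2π) × 24.00 h = (0.0000/π) × 24.00 = 0.00 h.

0.00 h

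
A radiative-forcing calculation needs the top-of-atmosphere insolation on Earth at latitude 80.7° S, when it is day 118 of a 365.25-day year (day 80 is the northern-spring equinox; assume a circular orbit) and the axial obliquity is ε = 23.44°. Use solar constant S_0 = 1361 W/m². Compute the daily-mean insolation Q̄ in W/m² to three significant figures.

Solar longitude: L_s = 360° × (118 − 80)/365.25 = 37.454°.
sin δ = sin 23.44° × sin 37.454° = 0.24190, so δ = +13.999°.
cos h₀ = −tan(-80.7°) tan(+13.999°) = 1.5224 ≥ 1 ⇒ polar night, h₀ = 0 and Q̄ = 0.

Q̄ ≈ 0.00 W/m²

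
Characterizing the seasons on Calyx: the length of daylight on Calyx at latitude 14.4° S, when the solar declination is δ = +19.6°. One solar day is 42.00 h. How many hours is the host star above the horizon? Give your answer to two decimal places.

19.78 h

cos H₀ = −tan φ · tan δ = −tan(-14.4°) × tan(+19.600°) = 0.0914, so H₀ = 1.4792 rad = 84.75°.
Daylight = 2H₀/(2π) × 42.00 h = (1.4792/π) × 42.00 = 19.78 h.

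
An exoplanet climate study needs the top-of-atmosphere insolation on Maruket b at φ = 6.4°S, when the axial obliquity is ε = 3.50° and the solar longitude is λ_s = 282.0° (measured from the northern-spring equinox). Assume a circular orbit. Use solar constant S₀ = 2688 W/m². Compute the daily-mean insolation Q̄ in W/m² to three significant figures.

Solar declination: sin δ = sin ε · sin λ_s = sin 3.50° × sin 282.0° = -0.05971, so δ = -3.423°.
cos H₀ = −tan(-6.4°) tan(-3.423°) = -0.0067, H₀ = 1.5775 rad.
Bracket: H₀ sin φ sin δ + cos φ cos δ sin H₀ = 1.5775×-0.11147×-0.05971 + 0.99377×0.99822×0.99998 = 0.010500 + 0.991981 = 1.002481.
Q̄ = (S₀/π) × [bracket] = (2688/π) × 1.002481 = 857.7 W/m².

Q̄ ≈ 858 W/m²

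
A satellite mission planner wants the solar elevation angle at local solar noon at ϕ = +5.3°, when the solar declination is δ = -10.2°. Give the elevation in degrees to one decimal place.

74.5°

At local noon the hour angle is zero, so the zenith angle equals |ϕ − δ| = |+5.3° − (-10.200°)| = 15.500°.
Elevation = 90° − 15.500° = 74.5°.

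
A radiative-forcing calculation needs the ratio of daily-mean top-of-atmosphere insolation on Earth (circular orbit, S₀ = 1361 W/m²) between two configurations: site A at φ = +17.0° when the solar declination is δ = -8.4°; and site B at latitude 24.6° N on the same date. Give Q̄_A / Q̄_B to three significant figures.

Q̄_A / Q̄_B ≈ 1.09

— Configuration A (φ=+17.0°):
cos H₀ = −tan(+17.0°) tan(-8.400°) = 0.0451, H₀ = 1.5256 rad.
Bracket: H₀ sin φ sin δ + cos φ cos δ sin H₀ = 1.5256×0.29237×-0.14608 + 0.95630×0.98927×0.99898 = -0.065157 + 0.945074 = 0.879917.
Q̄ = (S₀/π) × [bracket] = (1361/π) × 0.879917 = 381.20 W/m².
— Configuration B (φ=+24.6°):
cos H₀ = −tan(+24.6°) tan(-8.400°) = 0.0676, H₀ = 1.5031 rad.
Bracket: H₀ sin φ sin δ + cos φ cos δ sin H₀ = 1.5031×0.41628×-0.14608 + 0.90924×0.98927×0.99771 = -0.091404 + 0.897424 = 0.806020.
Q̄ = (S₀/π) × [bracket] = (1361/π) × 0.806020 = 349.18 W/m².
Ratio Q̄_A / Q̄_B = 381.20 / 349.18 = 1.092.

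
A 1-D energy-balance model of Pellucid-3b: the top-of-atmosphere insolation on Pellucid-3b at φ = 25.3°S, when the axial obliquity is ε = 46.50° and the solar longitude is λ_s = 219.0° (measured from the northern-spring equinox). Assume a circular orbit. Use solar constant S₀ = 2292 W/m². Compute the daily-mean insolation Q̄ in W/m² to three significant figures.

Solar declination: sin δ = sin ε · sin λ_s = sin 46.50° × sin 219.0° = -0.45649, so δ = -27.161°.
cos H₀ = −tan(-25.3°) tan(-27.161°) = -0.2425, H₀ = 1.8158 rad.
Bracket: H₀ sin φ sin δ + cos φ cos δ sin H₀ = 1.8158×-0.42736×-0.45649 + 0.90408×0.88973×0.97014 = 0.354236 + 0.780368 = 1.134604.
Q̄ = (S₀/π) × [bracket] = (2292/π) × 1.134604 = 827.8 W/m².

Q̄ ≈ 828 W/m²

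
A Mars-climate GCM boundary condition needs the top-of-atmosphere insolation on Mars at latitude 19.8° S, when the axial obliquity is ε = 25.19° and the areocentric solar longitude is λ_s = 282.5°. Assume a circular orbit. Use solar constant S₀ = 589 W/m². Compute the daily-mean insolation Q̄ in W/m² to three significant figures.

Q̄ ≈ 204 W/m²

sin δ = sin 25.19° × sin 282.5° = -0.41553, so δ = -24.553°.
cos H₀ = −tan(-19.8°) tan(-24.553°) = -0.1645, H₀ = 1.7360 rad.
Bracket: H₀ sin φ sin δ + cos φ cos δ sin H₀ = 1.7360×-0.33874×-0.41553 + 0.94088×0.90958×0.98638 = 0.244354 + 0.844150 = 1.088504.
Q̄ = (S₀/π) × [bracket] = (589/π) × 1.088504 = 204.1 W/m².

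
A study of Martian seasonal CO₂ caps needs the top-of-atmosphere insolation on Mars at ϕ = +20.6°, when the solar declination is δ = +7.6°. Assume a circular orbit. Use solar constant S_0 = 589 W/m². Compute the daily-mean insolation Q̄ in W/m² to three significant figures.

cos h₀ = −tan(+20.6°) tan(+7.600°) = -0.0502, h₀ = 1.6210 rad.
Bracket: h₀ sin ϕ sin δ + cos ϕ cos δ sin h₀ = 1.6210×0.35184×0.13226 + 0.93606×0.99122×0.99874 = 0.075432 + 0.926672 = 1.002104.
Q̄ = (S_0/π) × [bracket] = (589/π) × 1.002104 = 187.9 W/m².

Q̄ ≈ 188 W/m²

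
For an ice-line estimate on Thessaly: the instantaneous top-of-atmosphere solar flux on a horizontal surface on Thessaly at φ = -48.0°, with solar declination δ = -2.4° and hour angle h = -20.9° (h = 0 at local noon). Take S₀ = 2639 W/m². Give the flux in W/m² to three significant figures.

1.73e+03 W/m²

cos θ_z = sin φ sin δ + cos φ cos δ cos h = 0.031120 + 0.624556 = 0.655676.
Flux = S₀ · cos θ_z = 2639 × 0.655676 = 1730 W/m².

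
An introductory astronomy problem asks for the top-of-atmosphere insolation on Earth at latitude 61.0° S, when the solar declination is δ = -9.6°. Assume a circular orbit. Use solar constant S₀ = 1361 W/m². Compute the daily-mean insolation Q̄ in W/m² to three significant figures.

Q̄ ≈ 316 W/m²

cos H₀ = −tan(-61.0°) tan(-9.600°) = -0.3051, H₀ = 1.8809 rad.
Bracket: H₀ sin φ sin δ + cos φ cos δ sin H₀ = 1.8809×-0.87462×-0.16677 + 0.48481×0.98600×0.95231 = 0.274349 + 0.455226 = 0.729575.
Q̄ = (S₀/π) × [bracket] = (1361/π) × 0.729575 = 316.1 W/m².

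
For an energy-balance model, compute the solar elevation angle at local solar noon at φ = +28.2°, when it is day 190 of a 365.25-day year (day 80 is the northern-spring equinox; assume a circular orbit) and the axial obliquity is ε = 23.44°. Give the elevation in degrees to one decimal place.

84.0°

Solar longitude: λ_s = 360° × (190 − 80)/365.25 = 108.419°.
sin δ = sin 23.44° × sin 108.419° = 0.37741, so δ = +22.173°.
At local noon the hour angle is zero, so the zenith angle equals |φ − δ| = |+28.2° − (+22.173°)| = 6.027°.
Elevation = 90° − 6.027° = 84.0°.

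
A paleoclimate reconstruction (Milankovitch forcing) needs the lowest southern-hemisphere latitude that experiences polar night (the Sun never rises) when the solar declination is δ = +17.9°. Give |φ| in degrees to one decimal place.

Polar night requires cos H₀ = −tan φ tan δ ≥ 1, i.e. tan φ tan δ ≤ −1.
The boundary is |tan φ| · |tan δ| = 1, so |φ| = 90° − |δ| = 90° − 17.9° = 72.1° in the southern hemisphere.

|φ| = 72.1°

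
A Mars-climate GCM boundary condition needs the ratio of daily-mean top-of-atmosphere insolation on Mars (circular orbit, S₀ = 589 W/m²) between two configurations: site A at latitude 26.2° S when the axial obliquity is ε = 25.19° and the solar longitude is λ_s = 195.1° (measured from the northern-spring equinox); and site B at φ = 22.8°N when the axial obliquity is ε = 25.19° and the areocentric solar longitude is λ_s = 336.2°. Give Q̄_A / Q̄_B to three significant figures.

Q̄_A / Q̄_B ≈ 1.20

— Configuration A (φ=-26.2°):
Solar declination: sin δ = sin ε · sin λ_s = sin 25.19° × sin 195.1° = -0.11088, so δ = -6.366°.
cos H₀ = −tan(-26.2°) tan(-6.366°) = -0.0549, H₀ = 1.6257 rad.
Bracket: H₀ sin φ sin δ + cos φ cos δ sin H₀ = 1.6257×-0.44151×-0.11088 + 0.89726×0.99383×0.99849 = 0.079586 + 0.890377 = 0.969963.
Q̄ = (S₀/π) × [bracket] = (589/π) × 0.969963 = 181.85 W/m².
— Configuration B (φ=+22.8°):
sin δ = sin 25.19° × sin 336.2° = -0.17176, so δ = -9.890°.
cos H₀ = −tan(+22.8°) tan(-9.890°) = 0.0733, H₀ = 1.4974 rad.
Bracket: H₀ sin φ sin δ + cos φ cos δ sin H₀ = 1.4974×0.38752×-0.17176 + 0.92186×0.98514×0.99731 = -0.099668 + 0.905718 = 0.806050.
Q̄ = (S₀/π) × [bracket] = (589/π) × 0.806050 = 151.12 W/m².
Ratio Q̄_A / Q̄_B = 181.85 / 151.12 = 1.203.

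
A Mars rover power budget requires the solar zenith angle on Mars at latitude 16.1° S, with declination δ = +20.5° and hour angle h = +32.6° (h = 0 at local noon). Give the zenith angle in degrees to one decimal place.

θ_z = 48.6°

cos θ_z = sin φ sin δ + cos φ cos δ cos h = -0.097118 + 0.758152 = 0.661034.
θ_z = arccos(0.661034) = 48.6°.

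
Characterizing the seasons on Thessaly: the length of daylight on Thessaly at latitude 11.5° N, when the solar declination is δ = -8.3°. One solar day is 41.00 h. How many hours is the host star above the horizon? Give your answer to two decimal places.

20.11 h

cos h₀ = −tan ϕ · tan δ = −tan(+11.5°) × tan(-8.300°) = 0.0297, so h₀ = 1.5411 rad = 88.30°.
Daylight = 2h₀/(2π) × 41.00 h = (1.5411/π) × 41.00 = 20.11 h.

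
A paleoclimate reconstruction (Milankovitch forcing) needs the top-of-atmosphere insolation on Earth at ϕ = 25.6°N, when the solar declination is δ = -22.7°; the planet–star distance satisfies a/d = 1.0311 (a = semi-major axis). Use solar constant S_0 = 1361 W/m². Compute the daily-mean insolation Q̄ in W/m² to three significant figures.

cos h₀ = −tan(+25.6°) tan(-22.700°) = 0.2004, h₀ = 1.3690 rad.
Bracket: h₀ sin ϕ sin δ + cos ϕ cos δ sin h₀ = 1.3690×0.43209×-0.38591 + 0.90183×0.92254×0.97971 = -0.228278 + 0.815093 = 0.586815.
Inverse-square distance factor (a/d)² = 1.0311² = 1.063167.
Q̄ = (S_0/π) × 1.063167 × [bracket] = (1361/π) × 1.063167 × 0.586815 = 270.3 W/m².

Q̄ ≈ 270 W/m²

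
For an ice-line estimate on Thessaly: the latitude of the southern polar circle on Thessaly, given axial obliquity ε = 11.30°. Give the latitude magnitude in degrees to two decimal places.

The polar circle is the lowest latitude that experiences at least one full rotation of continuous darkness at the northern-summer solstice; it lies at |ϕ| = 90° − ε = 90° − 11.30° = 78.70°.

78.70°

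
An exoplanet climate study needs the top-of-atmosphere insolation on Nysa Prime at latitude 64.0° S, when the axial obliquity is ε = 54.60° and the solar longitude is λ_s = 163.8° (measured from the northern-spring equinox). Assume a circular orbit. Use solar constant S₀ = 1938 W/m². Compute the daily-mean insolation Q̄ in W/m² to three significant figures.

Q̄ ≈ 96.1 W/m²

Solar declination: sin δ = sin ε · sin λ_s = sin 54.60° × sin 163.8° = 0.22741, so δ = +13.145°.
cos H₀ = −tan(-64.0°) tan(+13.145°) = 0.4788, H₀ = 1.0715 rad.
Bracket: H₀ sin φ sin δ + cos φ cos δ sin H₀ = 1.0715×-0.89879×0.22741 + 0.43837×0.97380×0.87792 = -0.219008 + 0.374771 = 0.155763.
Q̄ = (S₀/π) × [bracket] = (1938/π) × 0.155763 = 96.09 W/m².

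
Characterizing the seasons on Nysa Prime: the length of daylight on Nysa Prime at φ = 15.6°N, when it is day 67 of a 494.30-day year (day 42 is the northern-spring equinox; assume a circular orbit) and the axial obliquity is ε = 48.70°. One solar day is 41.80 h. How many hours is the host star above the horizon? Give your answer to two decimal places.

21.80 h

Solar longitude: λ_s = 360° × (67 − 42)/494.30 = 18.208°.
sin δ = sin 48.70° × sin 18.208° = 0.23474, so δ = +13.576°.
cos H₀ = −tan φ · tan δ = −tan(+15.6°) × tan(+13.576°) = -0.0674, so H₀ = 1.6383 rad = 93.87°.
Daylight = 2H₀/(2π) × 41.80 h = (1.6383/π) × 41.80 = 21.80 h.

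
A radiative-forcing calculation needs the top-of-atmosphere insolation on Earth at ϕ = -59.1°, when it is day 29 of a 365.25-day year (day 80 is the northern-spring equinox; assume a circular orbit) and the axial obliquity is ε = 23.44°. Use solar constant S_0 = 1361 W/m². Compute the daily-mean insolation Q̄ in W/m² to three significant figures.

Q̄ ≈ 422 W/m²

Solar longitude: L_s = 360° × (29 − 80)/365.25 = -50.267°, i.e. -50.267° + 360° = 309.733°.
sin δ = sin 23.44° × sin 309.733° = -0.30591, so δ = -17.813°.
cos h₀ = −tan(-59.1°) tan(-17.813°) = -0.5369, h₀ = 2.1375 rad.
Bracket: h₀ sin ϕ sin δ + cos ϕ cos δ sin h₀ = 2.1375×-0.85806×-0.30591 + 0.51354×0.95206×0.84366 = 0.561071 + 0.412483 = 0.973554.
Q̄ = (S_0/π) × [bracket] = (1361/π) × 0.973554 = 421.8 W/m².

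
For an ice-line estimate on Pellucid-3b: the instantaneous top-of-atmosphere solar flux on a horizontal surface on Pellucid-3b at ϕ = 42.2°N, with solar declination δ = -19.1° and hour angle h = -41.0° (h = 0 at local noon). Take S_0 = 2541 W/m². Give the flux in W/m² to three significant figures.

cos θ_z = sin ϕ sin δ + cos ϕ cos δ cos h = -0.219799 + 0.528314 = 0.308515.
Flux = S_0 · cos θ_z = 2541 × 0.308515 = 783.9 W/m².

784 W/m²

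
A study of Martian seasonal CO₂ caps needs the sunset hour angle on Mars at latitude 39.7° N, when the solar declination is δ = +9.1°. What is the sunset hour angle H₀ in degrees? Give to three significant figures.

cos H₀ = −tan φ · tan δ = −tan(+39.7°) × tan(+9.100°) = -0.1330, so H₀ = 1.7042 rad = 97.64°.

H₀ = 97.6°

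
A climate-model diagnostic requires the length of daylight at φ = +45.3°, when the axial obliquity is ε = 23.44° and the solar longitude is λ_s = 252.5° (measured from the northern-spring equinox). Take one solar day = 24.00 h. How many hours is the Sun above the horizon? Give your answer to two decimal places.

8.74 h

Solar declination: sin δ = sin ε · sin λ_s = sin 23.44° × sin 252.5° = -0.37938, so δ = -22.295°.
cos H₀ = −tan φ · tan δ = −tan(+45.3°) × tan(-22.295°) = 0.4143, so H₀ = 1.1436 rad = 65.52°.
Daylight = 2H₀/(2π) × 24.00 h = (1.1436/π) × 24.00 = 8.74 h.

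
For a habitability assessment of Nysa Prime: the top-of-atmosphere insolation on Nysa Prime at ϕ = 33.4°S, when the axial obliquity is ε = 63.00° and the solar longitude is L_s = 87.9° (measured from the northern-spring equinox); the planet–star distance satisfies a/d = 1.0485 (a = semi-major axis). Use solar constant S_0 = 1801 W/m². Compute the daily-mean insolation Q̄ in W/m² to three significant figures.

Q̄ ≈ 0.00 W/m²

Solar declination: sin δ = sin ε · sin L_s = sin 63.00° × sin 87.9° = 0.89041, so δ = +62.925°.
cos h₀ = −tan(-33.4°) tan(+62.925°) = 1.2899 ≥ 1 ⇒ polar night, h₀ = 0 and Q̄ = 0.
Inverse-square distance factor (a/d)² = 1.0485² = 1.099352.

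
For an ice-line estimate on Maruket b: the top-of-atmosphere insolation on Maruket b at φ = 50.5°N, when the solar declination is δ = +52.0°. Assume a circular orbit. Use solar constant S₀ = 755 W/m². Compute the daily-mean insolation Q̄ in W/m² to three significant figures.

Q̄ ≈ 459 W/m²

cos H₀ = −tan(+50.5°) tan(+52.000°) = -1.5527 ≤ −1 ⇒ polar day, H₀ = π.
Bracket: H₀ sin φ sin δ + cos φ cos δ sin H₀ = 3.1416×0.77162×0.78801 + 0.63608×0.61566×0.00000 = 1.910232 + 0.000000 = 1.910232.
Q̄ = (S₀/π) × [bracket] = (755/π) × 1.910232 = 459.1 W/m².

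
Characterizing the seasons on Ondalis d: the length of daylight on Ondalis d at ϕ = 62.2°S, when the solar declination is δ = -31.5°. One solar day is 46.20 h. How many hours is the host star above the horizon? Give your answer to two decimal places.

Sunrise equation: cos h₀ = −tan ϕ · tan δ = -1.1623 ≤ −1, so the host star never sets (polar day) and h₀ = π.
Daylight = 2h₀/(2π) × 46.20 h = (3.1416/π) × 46.20 = 46.20 h.

46.20 h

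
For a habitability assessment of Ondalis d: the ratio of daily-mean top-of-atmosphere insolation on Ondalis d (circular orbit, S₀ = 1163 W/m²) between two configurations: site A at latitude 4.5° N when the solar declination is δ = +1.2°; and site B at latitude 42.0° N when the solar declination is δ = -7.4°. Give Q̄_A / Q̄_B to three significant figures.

— Configuration A (φ=+4.5°):
cos H₀ = −tan(+4.5°) tan(+1.200°) = -0.0016, H₀ = 1.5724 rad.
Bracket: H₀ sin φ sin δ + cos φ cos δ sin H₀ = 1.5724×0.07846×0.02094 + 0.99692×0.99978×1.00000 = 0.002583 + 0.996701 = 0.999284.
Q̄ = (S₀/π) × [bracket] = (1163/π) × 0.999284 = 369.93 W/m².
— Configuration B (φ=+42.0°):
cos H₀ = −tan(+42.0°) tan(-7.400°) = 0.1169, H₀ = 1.4536 rad.
Bracket: H₀ sin φ sin δ + cos φ cos δ sin H₀ = 1.4536×0.66913×-0.12880 + 0.74314×0.99167×0.99314 = -0.125277 + 0.731894 = 0.606617.
Q̄ = (S₀/π) × [bracket] = (1163/π) × 0.606617 = 224.57 W/m².
Ratio Q̄_A / Q̄_B = 369.93 / 224.57 = 1.647.

Q̄_A / Q̄_B ≈ 1.65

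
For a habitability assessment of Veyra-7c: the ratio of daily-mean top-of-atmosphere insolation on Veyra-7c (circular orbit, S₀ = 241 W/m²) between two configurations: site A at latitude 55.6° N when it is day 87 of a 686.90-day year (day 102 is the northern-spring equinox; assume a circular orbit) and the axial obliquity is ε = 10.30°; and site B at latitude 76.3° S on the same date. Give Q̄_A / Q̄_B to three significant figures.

— Configuration A (φ=+55.6°):
Solar longitude: λ_s = 360° × (87 − 102)/686.90 = -7.861°, i.e. -7.861° + 360° = 352.139°.
sin δ = sin 10.30° × sin 352.139° = -0.02446, so δ = -1.401°.
cos H₀ = −tan(+55.6°) tan(-1.401°) = 0.0357, H₀ = 1.5351 rad.
Bracket: H₀ sin φ sin δ + cos φ cos δ sin H₀ = 1.5351×0.82511×-0.02446 + 0.56497×0.99970×0.99936 = -0.030982 + 0.564439 = 0.533457.
Q̄ = (S₀/π) × [bracket] = (241/π) × 0.533457 = 40.923 W/m².
— Configuration B (φ=-76.3°):
cos H₀ = −tan(-76.3°) tan(-1.401°) = -0.1004, H₀ = 1.6713 rad.
Bracket: H₀ sin φ sin δ + cos φ cos δ sin H₀ = 1.6713×-0.97155×-0.02446 + 0.23684×0.99970×0.99495 = 0.039717 + 0.235573 = 0.275290.
Q̄ = (S₀/π) × [bracket] = (241/π) × 0.275290 = 21.118 W/m².
Ratio Q̄_A / Q̄_B = 40.923 / 21.118 = 1.938.

Q̄_A / Q̄_B ≈ 1.94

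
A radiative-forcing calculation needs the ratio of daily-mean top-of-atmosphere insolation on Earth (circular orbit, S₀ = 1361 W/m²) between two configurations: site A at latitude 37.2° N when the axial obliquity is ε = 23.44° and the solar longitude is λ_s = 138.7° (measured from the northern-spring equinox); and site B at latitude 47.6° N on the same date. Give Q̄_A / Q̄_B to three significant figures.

Q̄_A / Q̄_B ≈ 1.05

— Configuration A (φ=+37.2°):
Solar declination: sin δ = sin ε · sin λ_s = sin 23.44° × sin 138.7° = 0.26254, so δ = +15.221°.
cos H₀ = −tan(+37.2°) tan(+15.221°) = -0.2065, H₀ = 1.7788 rad.
Bracket: H₀ sin φ sin δ + cos φ cos δ sin H₀ = 1.7788×0.60460×0.26254 + 0.79653×0.96492×0.97844 = 0.282352 + 0.752017 = 1.034369.
Q̄ = (S₀/π) × [bracket] = (1361/π) × 1.034369 = 448.11 W/m².
— Configuration B (φ=+47.6°):
cos H₀ = −tan(+47.6°) tan(+15.221°) = -0.2980, H₀ = 1.8734 rad.
Bracket: H₀ sin φ sin δ + cos φ cos δ sin H₀ = 1.8734×0.73846×0.26254 + 0.67430×0.96492×0.95457 = 0.363206 + 0.621087 = 0.984293.
Q̄ = (S₀/π) × [bracket] = (1361/π) × 0.984293 = 426.42 W/m².
Ratio Q̄_A / Q̄_B = 448.11 / 426.42 = 1.051.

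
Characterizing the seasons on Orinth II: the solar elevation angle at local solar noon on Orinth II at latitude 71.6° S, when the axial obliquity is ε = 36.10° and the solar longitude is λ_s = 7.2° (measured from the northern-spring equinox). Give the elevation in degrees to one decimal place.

Solar declination: sin δ = sin ε · sin λ_s = sin 36.10° × sin 7.2° = 0.07385, so δ = +4.235°.
At local noon the hour angle is zero, so the zenith angle equals |φ − δ| = |-71.6° − (+4.235°)| = 75.835°.
Elevation = 90° − 75.835° = 14.2°.

14.2°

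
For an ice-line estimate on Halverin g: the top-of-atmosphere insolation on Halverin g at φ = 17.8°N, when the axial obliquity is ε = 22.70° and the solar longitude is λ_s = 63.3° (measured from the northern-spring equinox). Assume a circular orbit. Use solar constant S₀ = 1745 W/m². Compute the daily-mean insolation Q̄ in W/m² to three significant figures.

Solar declination: sin δ = sin ε · sin λ_s = sin 22.70° × sin 63.3° = 0.34476, so δ = +20.167°.
cos H₀ = −tan(+17.8°) tan(+20.167°) = -0.1179, H₀ = 1.6890 rad.
Bracket: H₀ sin φ sin δ + cos φ cos δ sin H₀ = 1.6890×0.30570×0.34476 + 0.95213×0.93869×0.99302 = 0.178009 + 0.887517 = 1.065526.
Q̄ = (S₀/π) × [bracket] = (1745/π) × 1.065526 = 591.8 W/m².

Q̄ ≈ 592 W/m²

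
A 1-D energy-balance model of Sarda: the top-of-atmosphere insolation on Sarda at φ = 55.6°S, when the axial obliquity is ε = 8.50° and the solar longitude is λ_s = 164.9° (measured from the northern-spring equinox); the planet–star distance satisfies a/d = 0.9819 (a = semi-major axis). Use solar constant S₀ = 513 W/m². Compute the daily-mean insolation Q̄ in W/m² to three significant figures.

Q̄ ≈ 81.2 W/m²

Solar declination: sin δ = sin ε · sin λ_s = sin 8.50° × sin 164.9° = 0.03851, so δ = +2.207°.
cos H₀ = −tan(-55.6°) tan(+2.207°) = 0.0563, H₀ = 1.5145 rad.
Bracket: H₀ sin φ sin δ + cos φ cos δ sin H₀ = 1.5145×-0.82511×0.03851 + 0.56497×0.99926×0.99842 = -0.048123 + 0.563660 = 0.515537.
Inverse-square distance factor (a/d)² = 0.9819² = 0.964128.
Q̄ = (S₀/π) × 0.964128 × [bracket] = (513/π) × 0.964128 × 0.515537 = 81.16 W/m².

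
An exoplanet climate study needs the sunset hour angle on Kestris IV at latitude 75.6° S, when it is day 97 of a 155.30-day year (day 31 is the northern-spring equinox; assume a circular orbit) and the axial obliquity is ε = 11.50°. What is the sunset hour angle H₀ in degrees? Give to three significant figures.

H₀ = 69.3°

Solar longitude: λ_s = 360° × (97 − 31)/155.30 = 152.994°.
sin δ = sin 11.50° × sin 152.994° = 0.09053, so δ = +5.194°.
cos H₀ = −tan φ · tan δ = −tan(-75.6°) × tan(+5.194°) = 0.3540, so H₀ = 1.2089 rad = 69.27°.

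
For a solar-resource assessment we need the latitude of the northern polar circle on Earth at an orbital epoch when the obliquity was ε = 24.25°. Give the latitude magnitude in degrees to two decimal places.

The polar circle is the lowest latitude that experiences at least one full rotation of continuous daylight at the northern-summer solstice; it lies at |φ| = 90° − ε = 90° − 24.25° = 65.75°.

65.75°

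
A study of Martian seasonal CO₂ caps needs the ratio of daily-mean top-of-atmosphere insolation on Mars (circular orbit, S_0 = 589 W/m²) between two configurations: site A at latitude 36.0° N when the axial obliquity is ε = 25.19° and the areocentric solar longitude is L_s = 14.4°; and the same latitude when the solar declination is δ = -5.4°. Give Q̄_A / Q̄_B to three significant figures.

— Configuration A (ϕ=+36.0°):
sin δ = sin 25.19° × sin 14.4° = 0.10585, so δ = +6.076°.
cos h₀ = −tan(+36.0°) tan(+6.076°) = -0.0773, h₀ = 1.6482 rad.
Bracket: h₀ sin ϕ sin δ + cos ϕ cos δ sin h₀ = 1.6482×0.58779×0.10585 + 0.80902×0.99438×0.99700 = 0.102547 + 0.802060 = 0.904607.
Q̄ = (S_0/π) × [bracket] = (589/π) × 0.904607 = 169.60 W/m².
— Configuration B (ϕ=+36.0°):
cos h₀ = −tan(+36.0°) tan(-5.400°) = 0.0687, h₀ = 1.5021 rad.
Bracket: h₀ sin ϕ sin δ + cos ϕ cos δ sin h₀ = 1.5021×0.58779×-0.09411 + 0.80902×0.99556×0.99764 = -0.083092 + 0.803527 = 0.720435.
Q̄ = (S_0/π) × [bracket] = (589/π) × 0.720435 = 135.07 W/m².
Ratio Q̄_A / Q̄_B = 169.60 / 135.07 = 1.256.

Q̄_A / Q̄_B ≈ 1.26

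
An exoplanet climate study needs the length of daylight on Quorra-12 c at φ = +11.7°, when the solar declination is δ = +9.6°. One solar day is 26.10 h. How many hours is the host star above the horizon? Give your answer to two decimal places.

13.34 h

cos H₀ = −tan φ · tan δ = −tan(+11.7°) × tan(+9.600°) = -0.0350, so H₀ = 1.6058 rad = 92.01°.
Daylight = 2H₀/(2π) × 26.10 h = (1.6058/π) × 26.10 = 13.34 h.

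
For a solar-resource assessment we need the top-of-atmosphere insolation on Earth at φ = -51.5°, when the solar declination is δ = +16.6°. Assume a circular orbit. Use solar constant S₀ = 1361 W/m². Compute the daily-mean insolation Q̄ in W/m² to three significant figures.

Q̄ ≈ 125 W/m²

cos H₀ = −tan(-51.5°) tan(+16.600°) = 0.3748, H₀ = 1.1866 rad.
Bracket: H₀ sin φ sin δ + cos φ cos δ sin H₀ = 1.1866×-0.78261×0.28569 + 0.62251×0.95832×0.92711 = -0.265305 + 0.553080 = 0.287775.
Q̄ = (S₀/π) × [bracket] = (1361/π) × 0.287775 = 124.7 W/m².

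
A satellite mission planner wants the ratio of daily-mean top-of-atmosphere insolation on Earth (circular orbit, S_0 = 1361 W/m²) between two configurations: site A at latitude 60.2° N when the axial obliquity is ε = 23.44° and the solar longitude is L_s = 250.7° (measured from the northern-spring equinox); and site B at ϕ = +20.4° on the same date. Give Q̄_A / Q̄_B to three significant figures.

— Configuration A (ϕ=+60.2°):
Solar declination: sin δ = sin ε · sin L_s = sin 23.44° × sin 250.7° = -0.37543, so δ = -22.051°.
cos h₀ = −tan(+60.2°) tan(-22.051°) = 0.7073, h₀ = 0.7852 rad.
Bracket: h₀ sin ϕ sin δ + cos ϕ cos δ sin h₀ = 0.7852×0.86777×-0.37543 + 0.49697×0.92685×0.70693 = -0.255808 + 0.325624 = 0.069816.
Q̄ = (S_0/π) × [bracket] = (1361/π) × 0.069816 = 30.246 W/m².
— Configuration B (ϕ=+20.4°):
cos h₀ = −tan(+20.4°) tan(-22.051°) = 0.1506, h₀ = 1.4196 rad.
Bracket: h₀ sin ϕ sin δ + cos ϕ cos δ sin h₀ = 1.4196×0.34857×-0.37543 + 0.93728×0.92685×0.98859 = -0.185774 + 0.858806 = 0.673032.
Q̄ = (S_0/π) × [bracket] = (1361/π) × 0.673032 = 291.57 W/m².
Ratio Q̄_A / Q̄_B = 30.246 / 291.57 = 0.1037.

Q̄_A / Q̄_B ≈ 0.104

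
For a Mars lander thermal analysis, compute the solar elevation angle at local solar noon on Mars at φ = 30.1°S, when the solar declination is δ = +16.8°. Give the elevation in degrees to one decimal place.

43.1°

At local noon the hour angle is zero, so the zenith angle equals |φ − δ| = |-30.1° − (+16.800°)| = 46.900°.
Elevation = 90° − 46.900° = 43.1°.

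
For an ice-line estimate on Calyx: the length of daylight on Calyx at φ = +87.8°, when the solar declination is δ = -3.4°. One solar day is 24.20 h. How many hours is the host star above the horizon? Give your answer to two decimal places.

0.00 h

cos H₀ = −tan φ · tan δ = 1.5465 ≥ 1, so the host star never rises (polar night) and H₀ = 0.
Daylight = 2H₀/(2π) × 24.20 h = (0.0000/π) × 24.20 = 0.00 h.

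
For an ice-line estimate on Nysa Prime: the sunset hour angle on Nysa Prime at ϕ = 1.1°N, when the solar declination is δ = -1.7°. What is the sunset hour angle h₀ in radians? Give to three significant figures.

cos h₀ = −tan ϕ · tan δ = −tan(+1.1°) × tan(-1.700°) = 0.0006, so h₀ = 1.5702 rad = 89.97°.

h₀ = 1.57 rad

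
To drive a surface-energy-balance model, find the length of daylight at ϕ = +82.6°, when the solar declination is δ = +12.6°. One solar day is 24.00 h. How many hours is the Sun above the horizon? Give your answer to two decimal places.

Sunrise equation: cos h₀ = −tan ϕ · tan δ = -1.7211 ≤ −1, so the Sun never sets (polar day) and h₀ = π.
Daylight = 2h₀/(2π) × 24.00 h = (3.1416/π) × 24.00 = 24.00 h.

24.00 h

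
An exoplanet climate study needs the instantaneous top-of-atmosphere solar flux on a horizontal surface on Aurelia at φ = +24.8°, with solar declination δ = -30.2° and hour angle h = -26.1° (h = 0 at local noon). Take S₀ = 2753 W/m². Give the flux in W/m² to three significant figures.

1.36e+03 W/m²

cos θ_z = sin φ sin δ + cos φ cos δ cos h = -0.210993 + 0.704565 = 0.493572.
Flux = S₀ · cos θ_z = 2753 × 0.493572 = 1359 W/m².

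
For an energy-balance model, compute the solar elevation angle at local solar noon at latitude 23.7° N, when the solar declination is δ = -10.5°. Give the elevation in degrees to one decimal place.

At local noon the hour angle is zero, so the zenith angle equals |ϕ − δ| = |+23.7° − (-10.500°)| = 34.200°.
Elevation = 90° − 34.200° = 55.8°.

55.8°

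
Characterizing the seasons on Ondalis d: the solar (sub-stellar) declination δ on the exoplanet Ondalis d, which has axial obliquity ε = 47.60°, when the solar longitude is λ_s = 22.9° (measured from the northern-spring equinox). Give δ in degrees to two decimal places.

δ = +16.70°

sin δ = sin ε · sin λ_s = sin 47.60° × sin 22.9° = 0.287351.
δ = arcsin(0.287351) = +16.70°.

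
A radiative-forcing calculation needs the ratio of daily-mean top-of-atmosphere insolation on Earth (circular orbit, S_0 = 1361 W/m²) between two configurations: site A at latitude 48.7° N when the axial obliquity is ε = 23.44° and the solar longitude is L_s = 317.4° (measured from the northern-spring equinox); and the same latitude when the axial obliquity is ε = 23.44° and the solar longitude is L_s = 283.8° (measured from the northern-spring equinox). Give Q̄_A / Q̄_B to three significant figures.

Q̄_A / Q̄_B ≈ 1.57

— Configuration A (ϕ=+48.7°):
Solar declination: sin δ = sin ε · sin L_s = sin 23.44° × sin 317.4° = -0.26925, so δ = -15.620°.
cos h₀ = −tan(+48.7°) tan(-15.620°) = 0.3182, h₀ = 1.2469 rad.
Bracket: h₀ sin ϕ sin δ + cos ϕ cos δ sin h₀ = 1.2469×0.75126×-0.26925 + 0.66000×0.96307×0.94801 = -0.252219 + 0.602580 = 0.350361.
Q̄ = (S_0/π) × [bracket] = (1361/π) × 0.350361 = 151.78 W/m².
— Configuration B (ϕ=+48.7°):
Solar declination: sin δ = sin ε · sin L_s = sin 23.44° × sin 283.8° = -0.38631, so δ = -22.725°.
cos h₀ = −tan(+48.7°) tan(-22.725°) = 0.4767, h₀ = 1.0739 rad.
Bracket: h₀ sin ϕ sin δ + cos ϕ cos δ sin h₀ = 1.0739×0.75126×-0.38631 + 0.66000×0.92237×0.87905 = -0.311666 + 0.535134 = 0.223468.
Q̄ = (S_0/π) × [bracket] = (1361/π) × 0.223468 = 96.811 W/m².
Ratio Q̄_A / Q̄_B = 151.78 / 96.811 = 1.568.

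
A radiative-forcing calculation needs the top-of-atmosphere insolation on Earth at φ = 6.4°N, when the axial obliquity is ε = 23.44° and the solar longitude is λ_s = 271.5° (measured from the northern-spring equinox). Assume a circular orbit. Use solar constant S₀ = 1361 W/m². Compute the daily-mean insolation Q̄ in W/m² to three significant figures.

Solar declination: sin δ = sin ε · sin λ_s = sin 23.44° × sin 271.5° = -0.39765, so δ = -23.431°.
cos H₀ = −tan(+6.4°) tan(-23.431°) = 0.0486, H₀ = 1.5222 rad.
Bracket: H₀ sin φ sin δ + cos φ cos δ sin H₀ = 1.5222×0.11147×-0.39765 + 0.99377×0.91754×0.99882 = -0.067473 + 0.910748 = 0.843275.
Q̄ = (S₀/π) × [bracket] = (1361/π) × 0.843275 = 365.3 W/m².

Q̄ ≈ 365 W/m²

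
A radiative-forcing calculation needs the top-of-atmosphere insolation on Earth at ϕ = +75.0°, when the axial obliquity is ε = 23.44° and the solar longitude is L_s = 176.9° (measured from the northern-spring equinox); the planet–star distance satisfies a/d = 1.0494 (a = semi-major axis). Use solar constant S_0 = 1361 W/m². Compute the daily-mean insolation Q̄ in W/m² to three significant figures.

Q̄ ≈ 139 W/m²

Solar declination: sin δ = sin ε · sin L_s = sin 23.44° × sin 176.9° = 0.02151, so δ = +1.233°.
cos h₀ = −tan(+75.0°) tan(+1.233°) = -0.0803, h₀ = 1.6512 rad.
Bracket: h₀ sin ϕ sin δ + cos ϕ cos δ sin h₀ = 1.6512×0.96593×0.02151 + 0.25882×0.99977×0.99677 = 0.034307 + 0.257925 = 0.292232.
Inverse-square distance factor (a/d)² = 1.0494² = 1.101240.
Q̄ = (S_0/π) × 1.101240 × [bracket] = (1361/π) × 1.101240 × 0.292232 = 139.4 W/m².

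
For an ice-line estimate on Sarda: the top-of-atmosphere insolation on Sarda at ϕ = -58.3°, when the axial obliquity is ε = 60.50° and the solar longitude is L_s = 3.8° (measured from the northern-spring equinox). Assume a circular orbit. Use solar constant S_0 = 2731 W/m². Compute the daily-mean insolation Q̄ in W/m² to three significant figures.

Solar declination: sin δ = sin ε · sin L_s = sin 60.50° × sin 3.8° = 0.05768, so δ = +3.307°.
cos h₀ = −tan(-58.3°) tan(+3.307°) = 0.0936, h₀ = 1.4771 rad.
Bracket: h₀ sin ϕ sin δ + cos ϕ cos δ sin h₀ = 1.4771×-0.85081×0.05768 + 0.52547×0.99834×0.99561 = -0.072488 + 0.522295 = 0.449807.
Q̄ = (S_0/π) × [bracket] = (2731/π) × 0.449807 = 391.0 W/m².

Q̄ ≈ 391 W/m²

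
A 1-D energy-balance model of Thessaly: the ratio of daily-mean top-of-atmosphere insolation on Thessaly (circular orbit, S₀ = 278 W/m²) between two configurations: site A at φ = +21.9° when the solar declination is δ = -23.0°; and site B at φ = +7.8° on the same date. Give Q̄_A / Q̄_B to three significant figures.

— Configuration A (φ=+21.9°):
cos H₀ = −tan(+21.9°) tan(-23.000°) = 0.1706, H₀ = 1.3993 rad.
Bracket: H₀ sin φ sin δ + cos φ cos δ sin H₀ = 1.3993×0.37299×-0.39073 + 0.92784×0.92050×0.98533 = -0.203932 + 0.841547 = 0.637615.
Q̄ = (S₀/π) × [bracket] = (278/π) × 0.637615 = 56.423 W/m².
— Configuration B (φ=+7.8°):
cos H₀ = −tan(+7.8°) tan(-23.000°) = 0.0581, H₀ = 1.5126 rad.
Bracket: H₀ sin φ sin δ + cos φ cos δ sin H₀ = 1.5126×0.13572×-0.39073 + 0.99075×0.92050×0.99831 = -0.080213 + 0.910444 = 0.830231.
Q̄ = (S₀/π) × [bracket] = (278/π) × 0.830231 = 73.467 W/m².
Ratio Q̄_A / Q̄_B = 56.423 / 73.467 = 0.7680.

Q̄_A / Q̄_B ≈ 0.768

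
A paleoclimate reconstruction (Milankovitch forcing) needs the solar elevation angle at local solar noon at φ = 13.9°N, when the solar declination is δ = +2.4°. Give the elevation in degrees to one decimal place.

At local noon the hour angle is zero, so the zenith angle equals |φ − δ| = |+13.9° − (+2.400°)| = 11.500°.
Elevation = 90° − 11.500° = 78.5°.

78.5°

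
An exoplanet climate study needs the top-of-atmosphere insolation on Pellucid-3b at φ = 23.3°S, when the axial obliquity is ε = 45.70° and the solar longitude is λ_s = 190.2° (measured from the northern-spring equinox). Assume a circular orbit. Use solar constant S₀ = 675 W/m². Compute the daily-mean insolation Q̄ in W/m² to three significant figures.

Q̄ ≈ 213 W/m²

Solar declination: sin δ = sin ε · sin λ_s = sin 45.70° × sin 190.2° = -0.12674, so δ = -7.281°.
cos H₀ = −tan(-23.3°) tan(-7.281°) = -0.0550, H₀ = 1.6258 rad.
Bracket: H₀ sin φ sin δ + cos φ cos δ sin H₀ = 1.6258×-0.39555×-0.12674 + 0.91845×0.99194×0.99848 = 0.081505 + 0.909663 = 0.991168.
Q̄ = (S₀/π) × [bracket] = (675/π) × 0.991168 = 213.0 W/m².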